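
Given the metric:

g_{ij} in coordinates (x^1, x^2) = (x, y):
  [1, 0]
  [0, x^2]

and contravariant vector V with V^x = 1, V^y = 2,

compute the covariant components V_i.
V_i = g_{ij} V^j:
V_x = (1)(1) + (0)(2) = 1
V_y = (0)(1) + (x^2)(2) = 2*x^2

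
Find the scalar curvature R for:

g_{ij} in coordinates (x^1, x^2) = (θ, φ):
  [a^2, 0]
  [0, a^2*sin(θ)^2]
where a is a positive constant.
Non-zero Christoffel symbols (Γ^k_{ij} = Γ^k_{ji}):
Γ^θ_{φ φ} = -sin(2*θ)/2
Γ^φ_{θ φ} = 1/tan(θ)
Ricci tensor (R_{ij} = R^k_{ikj}): R_{θθ} = 1, R_{θφ} = 0, R_{φφ} = sin(θ)^2
Inverse metric: g^{θθ} = 1/a^2, g^{φφ} = 1/(a^2*sin(θ)^2)
R = g^{ij} R_{ij} = (1/a^2)(1) + (1/(a^2*sin(θ)^2))(sin(θ)^2) = 2/a^2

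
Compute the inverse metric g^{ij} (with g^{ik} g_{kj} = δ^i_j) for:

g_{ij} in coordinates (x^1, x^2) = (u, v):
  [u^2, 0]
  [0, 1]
The metric is diagonal, so g^{ij} is diagonal with entries 1/g_{ii}: diag(1/(u^2), 1).
g^{ij}:
  [1/u^2, 0]
  [0, 1]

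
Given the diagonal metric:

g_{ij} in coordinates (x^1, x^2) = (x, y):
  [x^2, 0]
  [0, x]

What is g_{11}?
With x^1 = x, x^2 = y, g_{11} = g_{xx} is the row-1, column-1 entry of the matrix.
g_{11} = x^2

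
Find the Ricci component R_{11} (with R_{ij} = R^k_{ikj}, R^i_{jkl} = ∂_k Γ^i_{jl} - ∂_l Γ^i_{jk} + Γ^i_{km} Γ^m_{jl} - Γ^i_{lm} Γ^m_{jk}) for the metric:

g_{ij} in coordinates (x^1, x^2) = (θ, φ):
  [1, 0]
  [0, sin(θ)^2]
Non-zero Christoffel symbols (Γ^k_{ij} = Γ^k_{ji}):
Γ^θ_{φ φ} = -sin(2*θ)/2
Γ^φ_{θ φ} = 1/tan(θ)
R^θ_{θ θ θ} = 0 (a repeated index in an antisymmetric pair)
R^φ_{θ φ θ} = ∂_φ Γ^φ_{θ θ} - ∂_θ Γ^φ_{θ φ} + Γ^φ_{φ m} Γ^m_{θ θ} - Γ^φ_{θ m} Γ^m_{θ φ}
  = (0) - (-1/sin(θ)^2) + (0) - (1/tan(θ)^2) = 1
R_{θθ} = R^θ_{θ θ θ} + R^φ_{θ φ θ} = (0) + (1) = 1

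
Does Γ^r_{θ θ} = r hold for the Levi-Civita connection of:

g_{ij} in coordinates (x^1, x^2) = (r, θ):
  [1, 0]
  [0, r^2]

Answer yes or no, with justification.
Γ^r_{θ θ} = (1/2) g^{rr} (∂_θ g_{rθ} + ∂_θ g_{rθ} - ∂_r g_{θθ}) = (1/2)(1)((0) + (0) - (2*r)) = -r
This differs from the proposed value r.
No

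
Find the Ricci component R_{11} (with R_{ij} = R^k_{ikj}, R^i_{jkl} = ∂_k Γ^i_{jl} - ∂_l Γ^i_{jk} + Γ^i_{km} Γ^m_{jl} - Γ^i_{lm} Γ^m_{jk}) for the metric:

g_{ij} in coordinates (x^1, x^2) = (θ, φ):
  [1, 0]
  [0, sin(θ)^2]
Non-zero Christoffel symbols (Γ^k_{ij} = Γ^k_{ji}):
Γ^θ_{φ φ} = -sin(2*θ)/2
Γ^φ_{θ φ} = 1/tan(θ)
R^θ_{θ θ θ} = 0 (a repeated index in an antisymmetric pair)
R^φ_{θ φ θ} = ∂_φ Γ^φ_{θ θ} - ∂_θ Γ^φ_{θ φ} + Γ^φ_{φ m} Γ^m_{θ θ} - Γ^φ_{θ m} Γ^m_{θ φ}
  = (0) - (-1/sin(θ)^2) + (0) - (1/tan(θ)^2) = 1
R_{θθ} = R^θ_{θ θ θ} + R^φ_{θ φ θ} = (0) + (1) = 1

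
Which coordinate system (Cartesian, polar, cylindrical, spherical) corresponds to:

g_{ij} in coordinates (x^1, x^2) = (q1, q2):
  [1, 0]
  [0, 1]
All components are constant and the metric is the identity, i.e. orthonormal rectilinear coordinates.
Cartesian (2D) coordinates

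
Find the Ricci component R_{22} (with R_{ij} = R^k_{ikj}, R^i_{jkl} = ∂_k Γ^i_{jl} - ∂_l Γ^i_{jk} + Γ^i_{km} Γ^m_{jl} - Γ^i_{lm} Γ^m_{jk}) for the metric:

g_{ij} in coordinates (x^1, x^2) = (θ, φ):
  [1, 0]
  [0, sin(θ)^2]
Non-zero Christoffel symbols (Γ^k_{ij} = Γ^k_{ji}):
Γ^θ_{φ φ} = -sin(2*θ)/2
Γ^φ_{θ φ} = 1/tan(θ)
R^θ_{φ θ φ} = ∂_θ Γ^θ_{φ φ} - ∂_φ Γ^θ_{φ θ} + Γ^θ_{θ m} Γ^m_{φ φ} - Γ^θ_{φ m} Γ^m_{φ θ}
  = (-cos(2*θ)) - (0) + (0) - (-cos(θ)^2) = sin(θ)^2
R^φ_{φ φ φ} = 0 (a repeated index in an antisymmetric pair)
R_{φφ} = R^θ_{φ θ φ} + R^φ_{φ φ φ} = (sin(θ)^2) + (0) = sin(θ)^2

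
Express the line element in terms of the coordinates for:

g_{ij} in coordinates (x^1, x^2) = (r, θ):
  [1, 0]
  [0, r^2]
ds^2 = g_{ij} dx^i dx^j; only the non-zero components contribute.
ds^2 = dr^2 + r^2 dθ^2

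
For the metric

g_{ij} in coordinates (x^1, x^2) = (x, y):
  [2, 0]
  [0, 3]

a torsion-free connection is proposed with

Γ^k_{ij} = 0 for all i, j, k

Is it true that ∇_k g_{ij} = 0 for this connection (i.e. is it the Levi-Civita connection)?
Using ∇_k g_{ij} = ∂_k g_{ij} - Γ^m_{ki} g_{mj} - Γ^m_{kj} g_{im}:
e.g. ∇_x g_{xy} = (0) - (0) - (0) = 0
Every component ∇_k g_{ij} vanishes: the connection is metric compatible.
Yes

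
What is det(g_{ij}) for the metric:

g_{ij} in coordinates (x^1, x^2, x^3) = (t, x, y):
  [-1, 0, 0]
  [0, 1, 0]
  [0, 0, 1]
Diagonal metric: det(g) = g_{11}·g_{22}·g_{33}
= (-1)·(1)·(1)
det(g) = -1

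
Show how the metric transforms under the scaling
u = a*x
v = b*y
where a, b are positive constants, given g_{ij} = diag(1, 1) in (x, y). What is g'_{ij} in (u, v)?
Invert the transformation: x = u/a, y = v/b
g'_{ij} = (∂x^k/∂x'^i)(∂x^l/∂x'^j) g_{kl}; with g_{kl} = δ_{kl} this is Σ_k (∂x^k/∂x'^i)(∂x^k/∂x'^j).
Jacobian: ∂x/∂u = 1/a, ∂x/∂v = 0, ∂y/∂u = 0, ∂y/∂v = 1/b
g'_{uu} = (1/a)(1/a) + (0)(0) = 1/a^2
g'_{uv} = (1/a)(0) + (0)(1/b) = 0
g'_{vv} = (0)(0) + (1/b)(1/b) = 1/b^2
g'_{ij} = diag(1/a^2, 1/b^2)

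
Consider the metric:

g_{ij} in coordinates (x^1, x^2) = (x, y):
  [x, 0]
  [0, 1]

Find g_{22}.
With x^1 = x, x^2 = y, g_{22} = g_{yy} is the row-2, column-2 entry of the matrix.
g_{22} = 1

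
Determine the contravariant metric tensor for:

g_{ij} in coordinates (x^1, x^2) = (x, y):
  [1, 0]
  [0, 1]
The metric is diagonal, so g^{ij} is diagonal with entries 1/g_{ii}: diag(1, 1).
g^{ij}:
  [1, 0]
  [0, 1]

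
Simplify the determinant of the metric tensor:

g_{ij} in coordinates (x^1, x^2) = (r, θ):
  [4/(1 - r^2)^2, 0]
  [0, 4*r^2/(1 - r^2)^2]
For a 2×2 metric: det(g) = g_{11}·g_{22} - g_{12}·g_{21}
= (4/(1 - r^2)^2)·(4*r^2/(1 - r^2)^2) - (0)·(0)
= 16*r^2/(1 - r^2)^4 - 0
det(g) = 16*r^2/(1 - r^2)^4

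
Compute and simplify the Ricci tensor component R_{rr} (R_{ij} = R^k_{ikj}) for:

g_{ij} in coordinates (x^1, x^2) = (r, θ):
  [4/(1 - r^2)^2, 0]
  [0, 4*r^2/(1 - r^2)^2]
Non-zero Christoffel symbols (Γ^k_{ij} = Γ^k_{ji}):
Γ^r_{r r} = 2*r/(1 - r^2)
Γ^r_{θ θ} = (r^3 + r)/(r^2 - 1)
Γ^θ_{r θ} = (-r^2 - 1)/(r^3 - r)
R^r_{r r r} = 0 (a repeated index in an antisymmetric pair)
R^θ_{r θ r} = ∂_θ Γ^θ_{r r} - ∂_r Γ^θ_{r θ} + Γ^θ_{θ m} Γ^m_{r r} - Γ^θ_{r m} Γ^m_{r θ}
  = (0) - ((r^4 + 4*r^2 - 1)/(r^3 - r)^2) + (2*(r^2 + 1)/(r^2 - 1)^2) - ((r^2 + 1)^2/(r^3 - r)^2) = -4/(r^2 - 1)^2
R_{rr} = R^r_{r r r} + R^θ_{r θ r} = (0) + (-4/(r^2 - 1)^2) = -4/(r^2 - 1)^2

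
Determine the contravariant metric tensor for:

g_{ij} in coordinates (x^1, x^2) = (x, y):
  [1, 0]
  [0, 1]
The metric is diagonal, so g^{ij} is diagonal with entries 1/g_{ii}: diag(1, 1).
g^{ij}:
  [1, 0]
  [0, 1]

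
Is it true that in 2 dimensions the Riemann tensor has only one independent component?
The number of independent components is n^2(n^2-1)/12 = 4·3/12 = 1 for n = 2 (e.g. R_{1212}).
Yes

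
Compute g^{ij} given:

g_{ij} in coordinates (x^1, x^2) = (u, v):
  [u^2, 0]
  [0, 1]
The metric is diagonal, so g^{ij} is diagonal with entries 1/g_{ii}: diag(1/(u^2), 1).
g^{ij}:
  [1/u^2, 0]
  [0, 1]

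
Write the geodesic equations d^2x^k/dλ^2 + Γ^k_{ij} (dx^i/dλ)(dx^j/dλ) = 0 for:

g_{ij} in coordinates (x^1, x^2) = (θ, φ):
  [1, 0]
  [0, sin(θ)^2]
Geodesic equation: d^2x^k/dλ^2 + Γ^k_{ij} (dx^i/dλ)(dx^j/dλ) = 0.
Non-zero Christoffel symbols:
Γ^θ_{φ φ} = -sin(2*θ)/2
Γ^φ_{θ φ} = 1/tan(θ)
Substituting (the symmetric pair Γ^k_{ij}, Γ^k_{ji} combines into a factor 2):
d^2θ/dλ^2 - (sin(2*θ)/2) (dφ/dλ)^2 = 0
d^2φ/dλ^2 + (2/tan(θ)) (dθ/dλ)(dφ/dλ) = 0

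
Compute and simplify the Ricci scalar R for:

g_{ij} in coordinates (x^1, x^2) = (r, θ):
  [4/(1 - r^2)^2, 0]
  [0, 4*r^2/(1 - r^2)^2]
Non-zero Christoffel symbols (Γ^k_{ij} = Γ^k_{ji}):
Γ^r_{r r} = 2*r/(1 - r^2)
Γ^r_{θ θ} = (r^3 + r)/(r^2 - 1)
Γ^θ_{r θ} = (-r^2 - 1)/(r^3 - r)
Ricci tensor (R_{ij} = R^k_{ikj}): R_{rr} = -4/(r^2 - 1)^2, R_{rθ} = 0, R_{θθ} = -4*r^2/(r^2 - 1)^2
Inverse metric: g^{rr} = (1 - r^2)^2/4, g^{θθ} = (1 - r^2)^2/(4*r^2)
R = g^{ij} R_{ij} = ((1 - r^2)^2/4)(-4/(r^2 - 1)^2) + ((1 - r^2)^2/(4*r^2))(-4*r^2/(r^2 - 1)^2) = -2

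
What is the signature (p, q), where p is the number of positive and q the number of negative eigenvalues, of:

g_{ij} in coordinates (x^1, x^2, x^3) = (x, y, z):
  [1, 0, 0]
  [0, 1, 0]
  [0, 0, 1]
The metric is diagonal, so its eigenvalues are the diagonal entries: 1, 1, 1 (at a generic point, where coordinate-dependent entries are positive).
3 positive, 0 negative.
(3, 0) - Riemannian (positive definite)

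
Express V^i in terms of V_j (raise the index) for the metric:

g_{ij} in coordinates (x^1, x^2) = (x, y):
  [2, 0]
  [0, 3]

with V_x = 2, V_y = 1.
Inverse metric (diagonal): g^{xx} = 1/2, g^{yy} = 1/3
V^i = g^{ij} V_j:
V^x = (1/2)(2) + (0)(1) = 1
V^y = (0)(2) + (1/3)(1) = 1/3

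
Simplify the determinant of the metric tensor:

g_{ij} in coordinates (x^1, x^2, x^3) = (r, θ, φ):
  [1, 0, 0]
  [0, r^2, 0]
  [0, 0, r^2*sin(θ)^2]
Diagonal metric: det(g) = g_{11}·g_{22}·g_{33}
= (1)·(r^2)·(r^2*sin(θ)^2)
det(g) = r^4*sin(θ)^2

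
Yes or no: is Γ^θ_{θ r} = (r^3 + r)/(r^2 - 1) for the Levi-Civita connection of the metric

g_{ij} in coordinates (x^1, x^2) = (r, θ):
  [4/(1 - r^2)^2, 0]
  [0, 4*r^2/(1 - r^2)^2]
Γ^θ_{θ r} = (1/2) g^{θθ} (∂_θ g_{θr} + ∂_r g_{θθ} - ∂_θ g_{θr}) = (1/2)((1 - r^2)^2/(4*r^2))((0) + (-8*(r^3 + r)/(r^2 - 1)^3) - (0)) = (-r^2 - 1)/(r^3 - r)
This differs from the proposed value (r^3 + r)/(r^2 - 1).
No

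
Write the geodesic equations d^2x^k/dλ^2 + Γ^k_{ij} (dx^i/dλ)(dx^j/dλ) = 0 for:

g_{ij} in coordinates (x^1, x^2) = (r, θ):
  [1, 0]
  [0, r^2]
Geodesic equation: d^2x^k/dλ^2 + Γ^k_{ij} (dx^i/dλ)(dx^j/dλ) = 0.
Non-zero Christoffel symbols:
Γ^r_{θ θ} = -r
Γ^θ_{r θ} = 1/r
Substituting (the symmetric pair Γ^k_{ij}, Γ^k_{ji} combines into a factor 2):
d^2r/dλ^2 - r (dθ/dλ)^2 = 0
d^2θ/dλ^2 + (2/r) (dr/dλ)(dθ/dλ) = 0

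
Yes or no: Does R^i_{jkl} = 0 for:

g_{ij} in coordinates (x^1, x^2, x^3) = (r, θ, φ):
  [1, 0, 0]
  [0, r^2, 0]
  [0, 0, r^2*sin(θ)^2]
Non-zero Christoffel symbols:
Γ^r_{θ θ} = -r
Γ^r_{φ φ} = -r*sin(θ)^2
Γ^θ_{r θ} = 1/r
Γ^θ_{φ φ} = -sin(2*θ)/2
Γ^φ_{r φ} = 1/r
Γ^φ_{θ φ} = 1/tan(θ)
Ricci tensor: R_{rr} = 0, R_{rθ} = 0, R_{rφ} = 0, R_{θθ} = 0, R_{θφ} = 0, R_{φφ} = 0
All R_{ij} vanish; in 3 dimensions the Riemann tensor is fully determined by the Ricci tensor, so R^i_{jkl} = 0: the metric is flat (curvilinear coordinates on flat space).
Yes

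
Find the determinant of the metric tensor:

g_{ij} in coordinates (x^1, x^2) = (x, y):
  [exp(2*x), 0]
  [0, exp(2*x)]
For a 2×2 metric: det(g) = g_{11}·g_{22} - g_{12}·g_{21}
= (exp(2*x))·(exp(2*x)) - (0)·(0)
= exp(4*x) - 0
det(g) = exp(4*x)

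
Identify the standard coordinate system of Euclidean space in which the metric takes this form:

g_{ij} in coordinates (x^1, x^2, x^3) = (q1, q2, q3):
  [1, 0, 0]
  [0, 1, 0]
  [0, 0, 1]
All components are constant and the metric is the identity, i.e. orthonormal rectilinear coordinates.
Cartesian (3D) coordinates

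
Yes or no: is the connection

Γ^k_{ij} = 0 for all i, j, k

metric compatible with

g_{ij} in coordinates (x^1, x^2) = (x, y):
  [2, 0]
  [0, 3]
Using ∇_k g_{ij} = ∂_k g_{ij} - Γ^m_{ki} g_{mj} - Γ^m_{kj} g_{im}:
e.g. ∇_y g_{yy} = (0) - (0) - (0) = 0
Every component ∇_k g_{ij} vanishes: the connection is metric compatible.
Yes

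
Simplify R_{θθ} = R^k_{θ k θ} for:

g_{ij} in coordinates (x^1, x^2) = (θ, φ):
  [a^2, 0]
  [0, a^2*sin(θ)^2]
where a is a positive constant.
Non-zero Christoffel symbols (Γ^k_{ij} = Γ^k_{ji}):
Γ^θ_{φ φ} = -sin(2*θ)/2
Γ^φ_{θ φ} = 1/tan(θ)
R^θ_{θ θ θ} = 0 (a repeated index in an antisymmetric pair)
R^φ_{θ φ θ} = ∂_φ Γ^φ_{θ θ} - ∂_θ Γ^φ_{θ φ} + Γ^φ_{φ m} Γ^m_{θ θ} - Γ^φ_{θ m} Γ^m_{θ φ}
  = (0) - (-1/sin(θ)^2) + (0) - (1/tan(θ)^2) = 1
R_{θθ} = R^θ_{θ θ θ} + R^φ_{θ φ θ} = (0) + (1) = 1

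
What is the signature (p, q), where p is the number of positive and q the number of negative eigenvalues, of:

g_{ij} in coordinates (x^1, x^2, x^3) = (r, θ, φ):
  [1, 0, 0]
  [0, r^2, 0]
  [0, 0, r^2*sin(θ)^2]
The metric is diagonal, so its eigenvalues are the diagonal entries: 1, r^2, r^2*sin(θ)^2 (at a generic point, where coordinate-dependent entries are positive).
3 positive, 0 negative.
(3, 0) - Riemannian (positive definite)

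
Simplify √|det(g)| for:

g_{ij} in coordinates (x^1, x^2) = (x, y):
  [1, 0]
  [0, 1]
det(g) = 1
√|det(g)| = 1
Volume element: dV = 1 dx dy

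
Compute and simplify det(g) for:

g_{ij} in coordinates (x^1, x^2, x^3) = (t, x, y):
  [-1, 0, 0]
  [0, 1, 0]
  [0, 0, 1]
Diagonal metric: det(g) = g_{11}·g_{22}·g_{33}
= (-1)·(1)·(1)
det(g) = -1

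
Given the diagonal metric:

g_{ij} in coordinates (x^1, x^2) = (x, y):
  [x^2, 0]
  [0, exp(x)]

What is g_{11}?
With x^1 = x, x^2 = y, g_{11} = g_{xx} is the row-1, column-1 entry of the matrix.
g_{11} = x^2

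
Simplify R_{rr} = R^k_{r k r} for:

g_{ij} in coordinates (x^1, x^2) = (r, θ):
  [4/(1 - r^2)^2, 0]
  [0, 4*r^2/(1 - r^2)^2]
Non-zero Christoffel symbols (Γ^k_{ij} = Γ^k_{ji}):
Γ^r_{r r} = 2*r/(1 - r^2)
Γ^r_{θ θ} = (r^3 + r)/(r^2 - 1)
Γ^θ_{r θ} = (-r^2 - 1)/(r^3 - r)
R^r_{r r r} = 0 (a repeated index in an antisymmetric pair)
R^θ_{r θ r} = ∂_θ Γ^θ_{r r} - ∂_r Γ^θ_{r θ} + Γ^θ_{θ m} Γ^m_{r r} - Γ^θ_{r m} Γ^m_{r θ}
  = (0) - ((r^4 + 4*r^2 - 1)/(r^3 - r)^2) + (2*(r^2 + 1)/(r^2 - 1)^2) - ((r^2 + 1)^2/(r^3 - r)^2) = -4/(r^2 - 1)^2
R_{rr} = R^r_{r r r} + R^θ_{r θ r} = (0) + (-4/(r^2 - 1)^2) = -4/(r^2 - 1)^2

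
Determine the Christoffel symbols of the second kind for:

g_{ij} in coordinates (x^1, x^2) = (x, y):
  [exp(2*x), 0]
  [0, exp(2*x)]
Using Γ^k_{ij} = (1/2) g^{km} (∂_i g_{mj} + ∂_j g_{mi} - ∂_m g_{ij}); the metric is diagonal, so only the m = k term contributes.
Non-zero symbols (using the symmetry Γ^k_{ij} = Γ^k_{ji}):
Γ^x_{x x} = (1/2) g^{xx} (∂_x g_{xx} + ∂_x g_{xx} - ∂_x g_{xx}) = (1/2)(exp(-2*x))((2*exp(2*x)) + (2*exp(2*x)) - (2*exp(2*x))) = 1
Γ^x_{y y} = (1/2) g^{xx} (∂_y g_{xy} + ∂_y g_{xy} - ∂_x g_{yy}) = (1/2)(exp(-2*x))((0) + (0) - (2*exp(2*x))) = -1
Γ^y_{x y} = (1/2) g^{yy} (∂_x g_{yy} + ∂_y g_{yx} - ∂_y g_{xy}) = (1/2)(exp(-2*x))((2*exp(2*x)) + (0) - (0)) = 1
All other Christoffel symbols are zero.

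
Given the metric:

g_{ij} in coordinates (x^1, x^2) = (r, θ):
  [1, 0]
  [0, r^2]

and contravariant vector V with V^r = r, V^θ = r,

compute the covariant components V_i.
V_i = g_{ij} V^j:
V_r = (1)(r) + (0)(r) = r
V_θ = (0)(r) + (r^2)(r) = r^3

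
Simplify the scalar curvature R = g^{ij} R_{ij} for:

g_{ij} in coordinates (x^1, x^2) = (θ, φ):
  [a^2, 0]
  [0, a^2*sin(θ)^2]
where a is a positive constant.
Non-zero Christoffel symbols (Γ^k_{ij} = Γ^k_{ji}):
Γ^θ_{φ φ} = -sin(2*θ)/2
Γ^φ_{θ φ} = 1/tan(θ)
Ricci tensor (R_{ij} = R^k_{ikj}): R_{θθ} = 1, R_{θφ} = 0, R_{φφ} = sin(θ)^2
Inverse metric: g^{θθ} = 1/a^2, g^{φφ} = 1/(a^2*sin(θ)^2)
R = g^{ij} R_{ij} = (1/a^2)(1) + (1/(a^2*sin(θ)^2))(sin(θ)^2) = 2/a^2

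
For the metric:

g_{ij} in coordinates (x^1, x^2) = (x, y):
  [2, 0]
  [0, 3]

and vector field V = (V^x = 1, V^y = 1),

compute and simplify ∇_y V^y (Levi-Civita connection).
All Christoffel symbols are zero.
∇_y V^y = ∂_y V^y + Γ^y_{y j} V^j
  = (0) + (0)(1) + (0)(1)
  = 0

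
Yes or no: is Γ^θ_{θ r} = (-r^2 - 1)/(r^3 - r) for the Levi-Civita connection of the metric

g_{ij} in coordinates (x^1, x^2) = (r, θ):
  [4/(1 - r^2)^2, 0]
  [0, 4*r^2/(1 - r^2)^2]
Γ^θ_{θ r} = (1/2) g^{θθ} (∂_θ g_{θr} + ∂_r g_{θθ} - ∂_θ g_{θr}) = (1/2)((1 - r^2)^2/(4*r^2))((0) + (-8*(r^3 + r)/(r^2 - 1)^3) - (0)) = (-r^2 - 1)/(r^3 - r)
This equals the proposed value (-r^2 - 1)/(r^3 - r).
Yes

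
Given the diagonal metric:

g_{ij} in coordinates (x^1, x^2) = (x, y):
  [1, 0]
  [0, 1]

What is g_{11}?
With x^1 = x, x^2 = y, g_{11} = g_{xx} is the row-1, column-1 entry of the matrix.
g_{11} = 1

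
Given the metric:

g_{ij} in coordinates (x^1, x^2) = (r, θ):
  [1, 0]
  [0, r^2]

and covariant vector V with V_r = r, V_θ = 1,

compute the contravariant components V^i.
Inverse metric (diagonal): g^{rr} = 1, g^{θθ} = 1/r^2
V^i = g^{ij} V_j:
V^r = (1)(r) + (0)(1) = r
V^θ = (0)(r) + (1/r^2)(1) = 1/r^2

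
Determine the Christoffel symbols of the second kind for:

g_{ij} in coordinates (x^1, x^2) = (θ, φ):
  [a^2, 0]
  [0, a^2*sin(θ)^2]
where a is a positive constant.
Using Γ^k_{ij} = (1/2) g^{km} (∂_i g_{mj} + ∂_j g_{mi} - ∂_m g_{ij}); the metric is diagonal, so only the m = k term contributes.
Non-zero symbols (using the symmetry Γ^k_{ij} = Γ^k_{ji}):
Γ^θ_{φ φ} = (1/2) g^{θθ} (∂_φ g_{θφ} + ∂_φ g_{θφ} - ∂_θ g_{φφ}) = (1/2)(1/a^2)((0) + (0) - (a^2*sin(2*θ))) = -sin(2*θ)/2
Γ^φ_{θ φ} = (1/2) g^{φφ} (∂_θ g_{φφ} + ∂_φ g_{φθ} - ∂_φ g_{θφ}) = (1/2)(1/(a^2*sin(θ)^2))((a^2*sin(2*θ)) + (0) - (0)) = 1/tan(θ)
All other Christoffel symbols are zero.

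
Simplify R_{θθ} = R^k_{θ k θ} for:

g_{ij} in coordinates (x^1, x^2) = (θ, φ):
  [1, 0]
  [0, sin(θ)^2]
Non-zero Christoffel symbols (Γ^k_{ij} = Γ^k_{ji}):
Γ^θ_{φ φ} = -sin(2*θ)/2
Γ^φ_{θ φ} = 1/tan(θ)
R^θ_{θ θ θ} = 0 (a repeated index in an antisymmetric pair)
R^φ_{θ φ θ} = ∂_φ Γ^φ_{θ θ} - ∂_θ Γ^φ_{θ φ} + Γ^φ_{φ m} Γ^m_{θ θ} - Γ^φ_{θ m} Γ^m_{θ φ}
  = (0) - (-1/sin(θ)^2) + (0) - (1/tan(θ)^2) = 1
R_{θθ} = R^θ_{θ θ θ} + R^φ_{θ φ θ} = (0) + (1) = 1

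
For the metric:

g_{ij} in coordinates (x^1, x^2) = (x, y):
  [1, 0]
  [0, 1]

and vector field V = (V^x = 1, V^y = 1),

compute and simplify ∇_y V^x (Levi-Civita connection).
All Christoffel symbols are zero.
∇_y V^x = ∂_y V^x + Γ^x_{y j} V^j
  = (0) + (0)(1) + (0)(1)
  = 0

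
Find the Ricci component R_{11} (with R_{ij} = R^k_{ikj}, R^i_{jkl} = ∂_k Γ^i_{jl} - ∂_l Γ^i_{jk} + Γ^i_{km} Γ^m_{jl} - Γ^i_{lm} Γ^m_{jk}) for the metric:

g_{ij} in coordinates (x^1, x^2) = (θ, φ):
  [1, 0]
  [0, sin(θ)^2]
Non-zero Christoffel symbols (Γ^k_{ij} = Γ^k_{ji}):
Γ^θ_{φ φ} = -sin(2*θ)/2
Γ^φ_{θ φ} = 1/tan(θ)
R^θ_{θ θ θ} = 0 (a repeated index in an antisymmetric pair)
R^φ_{θ φ θ} = ∂_φ Γ^φ_{θ θ} - ∂_θ Γ^φ_{θ φ} + Γ^φ_{φ m} Γ^m_{θ θ} - Γ^φ_{θ m} Γ^m_{θ φ}
  = (0) - (-1/sin(θ)^2) + (0) - (1/tan(θ)^2) = 1
R_{θθ} = R^θ_{θ θ θ} + R^φ_{θ φ θ} = (0) + (1) = 1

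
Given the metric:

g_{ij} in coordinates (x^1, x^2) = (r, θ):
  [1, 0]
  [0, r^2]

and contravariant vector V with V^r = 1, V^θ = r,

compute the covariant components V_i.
V_i = g_{ij} V^j:
V_r = (1)(1) + (0)(r) = 1
V_θ = (0)(1) + (r^2)(r) = r^3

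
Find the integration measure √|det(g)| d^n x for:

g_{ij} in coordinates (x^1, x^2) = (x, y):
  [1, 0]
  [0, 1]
det(g) = 1
√|det(g)| = 1
Volume element: dV = 1 dx dy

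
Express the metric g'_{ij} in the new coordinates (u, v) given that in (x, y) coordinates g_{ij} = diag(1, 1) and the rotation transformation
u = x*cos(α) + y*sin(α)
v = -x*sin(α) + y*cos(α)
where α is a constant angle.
Invert the transformation: x = u*cos(α) - v*sin(α), y = u*sin(α) + v*cos(α)
g'_{ij} = (∂x^k/∂x'^i)(∂x^l/∂x'^j) g_{kl}; with g_{kl} = δ_{kl} this is Σ_k (∂x^k/∂x'^i)(∂x^k/∂x'^j).
Jacobian: ∂x/∂u = cos(α), ∂x/∂v = -sin(α), ∂y/∂u = sin(α), ∂y/∂v = cos(α)
g'_{uu} = (cos(α))(cos(α)) + (sin(α))(sin(α)) = 1
g'_{uv} = (cos(α))(-sin(α)) + (sin(α))(cos(α)) = 0
g'_{vv} = (-sin(α))(-sin(α)) + (cos(α))(cos(α)) = 1
g'_{ij} = diag(1, 1)
The Euclidean metric is invariant under rotations.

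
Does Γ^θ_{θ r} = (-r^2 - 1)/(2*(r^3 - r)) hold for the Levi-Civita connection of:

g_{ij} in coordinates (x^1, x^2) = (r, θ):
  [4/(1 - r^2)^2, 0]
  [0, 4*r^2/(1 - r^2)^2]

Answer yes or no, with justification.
Γ^θ_{θ r} = (1/2) g^{θθ} (∂_θ g_{θr} + ∂_r g_{θθ} - ∂_θ g_{θr}) = (1/2)((1 - r^2)^2/(4*r^2))((0) + (-8*(r^3 + r)/(r^2 - 1)^3) - (0)) = (-r^2 - 1)/(r^3 - r)
This differs from the proposed value (-r^2 - 1)/(2*(r^3 - r)).
No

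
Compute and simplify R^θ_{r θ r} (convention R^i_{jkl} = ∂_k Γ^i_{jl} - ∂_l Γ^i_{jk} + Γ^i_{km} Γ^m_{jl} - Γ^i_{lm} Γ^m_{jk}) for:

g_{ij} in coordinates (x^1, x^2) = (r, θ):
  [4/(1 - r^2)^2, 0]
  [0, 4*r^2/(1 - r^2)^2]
Non-zero Christoffel symbols (Γ^k_{ij} = Γ^k_{ji}):
Γ^r_{r r} = 2*r/(1 - r^2)
Γ^r_{θ θ} = (r^3 + r)/(r^2 - 1)
Γ^θ_{r θ} = (-r^2 - 1)/(r^3 - r)
R^θ_{r θ r} = ∂_θ Γ^θ_{r r} - ∂_r Γ^θ_{r θ} + Γ^θ_{θ m} Γ^m_{r r} - Γ^θ_{r m} Γ^m_{r θ}
  = (0) - ((r^4 + 4*r^2 - 1)/(r^3 - r)^2) + (2*(r^2 + 1)/(r^2 - 1)^2) - ((r^2 + 1)^2/(r^3 - r)^2) = -4/(r^2 - 1)^2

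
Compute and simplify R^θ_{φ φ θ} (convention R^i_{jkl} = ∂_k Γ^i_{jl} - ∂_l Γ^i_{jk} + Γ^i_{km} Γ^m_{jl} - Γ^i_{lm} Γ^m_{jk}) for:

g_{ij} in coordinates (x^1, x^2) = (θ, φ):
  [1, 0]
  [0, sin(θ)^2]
Non-zero Christoffel symbols (Γ^k_{ij} = Γ^k_{ji}):
Γ^θ_{φ φ} = -sin(2*θ)/2
Γ^φ_{θ φ} = 1/tan(θ)
R^θ_{φ φ θ} = ∂_φ Γ^θ_{φ θ} - ∂_θ Γ^θ_{φ φ} + Γ^θ_{φ m} Γ^m_{φ θ} - Γ^θ_{θ m} Γ^m_{φ φ}
  = (0) - (-cos(2*θ)) + (-cos(θ)^2) - (0) = -sin(θ)^2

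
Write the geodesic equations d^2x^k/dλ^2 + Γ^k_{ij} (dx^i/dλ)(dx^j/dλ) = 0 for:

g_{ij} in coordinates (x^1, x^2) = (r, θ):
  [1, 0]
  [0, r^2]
Geodesic equation: d^2x^k/dλ^2 + Γ^k_{ij} (dx^i/dλ)(dx^j/dλ) = 0.
Non-zero Christoffel symbols:
Γ^r_{θ θ} = -r
Γ^θ_{r θ} = 1/r
Substituting (the symmetric pair Γ^k_{ij}, Γ^k_{ji} combines into a factor 2):
d^2r/dλ^2 - r (dθ/dλ)^2 = 0
d^2θ/dλ^2 + (2/r) (dr/dλ)(dθ/dλ) = 0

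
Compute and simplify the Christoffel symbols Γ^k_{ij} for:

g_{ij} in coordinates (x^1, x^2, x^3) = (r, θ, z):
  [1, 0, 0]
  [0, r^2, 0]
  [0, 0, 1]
Using Γ^k_{ij} = (1/2) g^{km} (∂_i g_{mj} + ∂_j g_{mi} - ∂_m g_{ij}); the metric is diagonal, so only the m = k term contributes.
Non-zero symbols (using the symmetry Γ^k_{ij} = Γ^k_{ji}):
Γ^r_{θ θ} = (1/2) g^{rr} (∂_θ g_{rθ} + ∂_θ g_{rθ} - ∂_r g_{θθ}) = (1/2)(1)((0) + (0) - (2*r)) = -r
Γ^θ_{r θ} = (1/2) g^{θθ} (∂_r g_{θθ} + ∂_θ g_{θr} - ∂_θ g_{rθ}) = (1/2)(1/r^2)((2*r) + (0) - (0)) = 1/r
All other Christoffel symbols are zero.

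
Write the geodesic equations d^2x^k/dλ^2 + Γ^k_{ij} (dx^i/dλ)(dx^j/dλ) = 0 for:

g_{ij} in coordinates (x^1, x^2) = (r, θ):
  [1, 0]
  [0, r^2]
Geodesic equation: d^2x^k/dλ^2 + Γ^k_{ij} (dx^i/dλ)(dx^j/dλ) = 0.
Non-zero Christoffel symbols:
Γ^r_{θ θ} = -r
Γ^θ_{r θ} = 1/r
Substituting (the symmetric pair Γ^k_{ij}, Γ^k_{ji} combines into a factor 2):
d^2r/dλ^2 - r (dθ/dλ)^2 = 0
d^2θ/dλ^2 + (2/r) (dr/dλ)(dθ/dλ) = 0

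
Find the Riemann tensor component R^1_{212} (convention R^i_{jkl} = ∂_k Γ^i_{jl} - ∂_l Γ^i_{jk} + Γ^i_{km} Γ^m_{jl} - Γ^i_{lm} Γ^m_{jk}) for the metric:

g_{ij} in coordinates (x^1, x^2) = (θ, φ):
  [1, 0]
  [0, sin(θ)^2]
Non-zero Christoffel symbols (Γ^k_{ij} = Γ^k_{ji}):
Γ^θ_{φ φ} = -sin(2*θ)/2
Γ^φ_{θ φ} = 1/tan(θ)
R^θ_{φ θ φ} = ∂_θ Γ^θ_{φ φ} - ∂_φ Γ^θ_{φ θ} + Γ^θ_{θ m} Γ^m_{φ φ} - Γ^θ_{φ m} Γ^m_{φ θ}
  = (-cos(2*θ)) - (0) + (0) - (-cos(θ)^2) = sin(θ)^2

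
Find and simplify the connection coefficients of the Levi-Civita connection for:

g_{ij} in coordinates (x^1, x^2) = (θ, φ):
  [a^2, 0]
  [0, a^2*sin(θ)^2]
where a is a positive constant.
Using Γ^k_{ij} = (1/2) g^{km} (∂_i g_{mj} + ∂_j g_{mi} - ∂_m g_{ij}); the metric is diagonal, so only the m = k term contributes.
Non-zero symbols (using the symmetry Γ^k_{ij} = Γ^k_{ji}):
Γ^θ_{φ φ} = (1/2) g^{θθ} (∂_φ g_{θφ} + ∂_φ g_{θφ} - ∂_θ g_{φφ}) = (1/2)(1/a^2)((0) + (0) - (a^2*sin(2*θ))) = -sin(2*θ)/2
Γ^φ_{θ φ} = (1/2) g^{φφ} (∂_θ g_{φφ} + ∂_φ g_{φθ} - ∂_φ g_{θφ}) = (1/2)(1/(a^2*sin(θ)^2))((a^2*sin(2*θ)) + (0) - (0)) = 1/tan(θ)
All other Christoffel symbols are zero.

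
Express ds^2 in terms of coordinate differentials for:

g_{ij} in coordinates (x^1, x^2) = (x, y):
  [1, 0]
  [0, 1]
ds^2 = g_{ij} dx^i dx^j; only the non-zero components contribute.
ds^2 = dx^2 + dy^2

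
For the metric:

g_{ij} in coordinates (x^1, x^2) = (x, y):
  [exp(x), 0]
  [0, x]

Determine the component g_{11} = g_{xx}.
With x^1 = x, x^2 = y, g_{11} = g_{xx} is the row-1, column-1 entry of the matrix.
g_{11} = exp(x)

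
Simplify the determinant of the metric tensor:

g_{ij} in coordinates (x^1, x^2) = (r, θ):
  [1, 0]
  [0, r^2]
For a 2×2 metric: det(g) = g_{11}·g_{22} - g_{12}·g_{21}
= (1)·(r^2) - (0)·(0)
= r^2 - 0
det(g) = r^2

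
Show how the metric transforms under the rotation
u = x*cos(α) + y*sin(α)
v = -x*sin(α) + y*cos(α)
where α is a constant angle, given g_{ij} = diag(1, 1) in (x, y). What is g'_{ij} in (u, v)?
Invert the transformation: x = u*cos(α) - v*sin(α), y = u*sin(α) + v*cos(α)
g'_{ij} = (∂x^k/∂x'^i)(∂x^l/∂x'^j) g_{kl}; with g_{kl} = δ_{kl} this is Σ_k (∂x^k/∂x'^i)(∂x^k/∂x'^j).
Jacobian: ∂x/∂u = cos(α), ∂x/∂v = -sin(α), ∂y/∂u = sin(α), ∂y/∂v = cos(α)
g'_{uu} = (cos(α))(cos(α)) + (sin(α))(sin(α)) = 1
g'_{uv} = (cos(α))(-sin(α)) + (sin(α))(cos(α)) = 0
g'_{vv} = (-sin(α))(-sin(α)) + (cos(α))(cos(α)) = 1
g'_{ij} = diag(1, 1)
The Euclidean metric is invariant under rotations.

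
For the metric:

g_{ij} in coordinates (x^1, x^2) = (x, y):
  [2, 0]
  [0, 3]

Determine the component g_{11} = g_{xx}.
With x^1 = x, x^2 = y, g_{11} = g_{xx} is the row-1, column-1 entry of the matrix.
g_{11} = 2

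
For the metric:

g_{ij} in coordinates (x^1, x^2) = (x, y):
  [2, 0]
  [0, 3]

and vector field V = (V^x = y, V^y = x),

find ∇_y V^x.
All Christoffel symbols are zero.
∇_y V^x = ∂_y V^x + Γ^x_{y j} V^j
  = (1) + (0)(y) + (0)(x)
  = 1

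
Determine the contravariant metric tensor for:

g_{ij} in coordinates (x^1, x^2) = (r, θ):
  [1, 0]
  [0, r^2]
The metric is diagonal, so g^{ij} is diagonal with entries 1/g_{ii}: diag(1, 1/(r^2)).
g^{ij}:
  [1, 0]
  [0, 1/r^2]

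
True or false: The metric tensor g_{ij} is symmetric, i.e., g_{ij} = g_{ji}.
By definition the metric is a symmetric bilinear form, g_{ij} = g_{ji}.
True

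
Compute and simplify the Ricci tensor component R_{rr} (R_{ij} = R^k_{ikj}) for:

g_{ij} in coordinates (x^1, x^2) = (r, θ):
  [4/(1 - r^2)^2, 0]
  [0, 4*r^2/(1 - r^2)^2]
Non-zero Christoffel symbols (Γ^k_{ij} = Γ^k_{ji}):
Γ^r_{r r} = 2*r/(1 - r^2)
Γ^r_{θ θ} = (r^3 + r)/(r^2 - 1)
Γ^θ_{r θ} = (-r^2 - 1)/(r^3 - r)
R^r_{r r r} = 0 (a repeated index in an antisymmetric pair)
R^θ_{r θ r} = ∂_θ Γ^θ_{r r} - ∂_r Γ^θ_{r θ} + Γ^θ_{θ m} Γ^m_{r r} - Γ^θ_{r m} Γ^m_{r θ}
  = (0) - ((r^4 + 4*r^2 - 1)/(r^3 - r)^2) + (2*(r^2 + 1)/(r^2 - 1)^2) - ((r^2 + 1)^2/(r^3 - r)^2) = -4/(r^2 - 1)^2
R_{rr} = R^r_{r r r} + R^θ_{r θ r} = (0) + (-4/(r^2 - 1)^2) = -4/(r^2 - 1)^2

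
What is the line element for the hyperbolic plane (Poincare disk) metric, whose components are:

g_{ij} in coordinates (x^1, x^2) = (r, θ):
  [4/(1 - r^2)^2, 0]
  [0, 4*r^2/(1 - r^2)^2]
ds^2 = g_{ij} dx^i dx^j; only the non-zero components contribute.
ds^2 = (4/(1 - r^2)^2) dr^2 + (4*r^2/(1 - r^2)^2) dθ^2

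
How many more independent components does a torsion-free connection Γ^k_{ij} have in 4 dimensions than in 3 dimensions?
Independent components in n dimensions: n × n(n+1)/2 = n^2(n+1)/2.
4D: 4 × 10 = 40
3D: 3 × 6 = 18
Difference = 40 - 18 = 22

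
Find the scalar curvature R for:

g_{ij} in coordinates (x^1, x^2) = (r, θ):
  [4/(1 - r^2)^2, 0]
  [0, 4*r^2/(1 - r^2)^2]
Non-zero Christoffel symbols (Γ^k_{ij} = Γ^k_{ji}):
Γ^r_{r r} = 2*r/(1 - r^2)
Γ^r_{θ θ} = (r^3 + r)/(r^2 - 1)
Γ^θ_{r θ} = (-r^2 - 1)/(r^3 - r)
Ricci tensor (R_{ij} = R^k_{ikj}): R_{rr} = -4/(r^2 - 1)^2, R_{rθ} = 0, R_{θθ} = -4*r^2/(r^2 - 1)^2
Inverse metric: g^{rr} = (1 - r^2)^2/4, g^{θθ} = (1 - r^2)^2/(4*r^2)
R = g^{ij} R_{ij} = ((1 - r^2)^2/4)(-4/(r^2 - 1)^2) + ((1 - r^2)^2/(4*r^2))(-4*r^2/(r^2 - 1)^2) = -2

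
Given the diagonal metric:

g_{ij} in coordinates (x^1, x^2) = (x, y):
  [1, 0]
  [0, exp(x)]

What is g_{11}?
With x^1 = x, x^2 = y, g_{11} = g_{xx} is the row-1, column-1 entry of the matrix.
g_{11} = 1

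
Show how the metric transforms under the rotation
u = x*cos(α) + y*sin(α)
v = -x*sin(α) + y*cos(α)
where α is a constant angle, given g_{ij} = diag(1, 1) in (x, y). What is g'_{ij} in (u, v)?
Invert the transformation: x = u*cos(α) - v*sin(α), y = u*sin(α) + v*cos(α)
g'_{ij} = (∂x^k/∂x'^i)(∂x^l/∂x'^j) g_{kl}; with g_{kl} = δ_{kl} this is Σ_k (∂x^k/∂x'^i)(∂x^k/∂x'^j).
Jacobian: ∂x/∂u = cos(α), ∂x/∂v = -sin(α), ∂y/∂u = sin(α), ∂y/∂v = cos(α)
g'_{uu} = (cos(α))(cos(α)) + (sin(α))(sin(α)) = 1
g'_{uv} = (cos(α))(-sin(α)) + (sin(α))(cos(α)) = 0
g'_{vv} = (-sin(α))(-sin(α)) + (cos(α))(cos(α)) = 1
g'_{ij} = diag(1, 1)
The Euclidean metric is invariant under rotations.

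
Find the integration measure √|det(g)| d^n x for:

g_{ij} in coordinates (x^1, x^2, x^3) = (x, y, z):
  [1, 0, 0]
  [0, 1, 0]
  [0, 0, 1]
det(g) = 1
√|det(g)| = 1
Volume element: dV = 1 dx dy dz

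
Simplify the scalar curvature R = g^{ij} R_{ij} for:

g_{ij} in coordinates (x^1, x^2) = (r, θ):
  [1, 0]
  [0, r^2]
Non-zero Christoffel symbols (Γ^k_{ij} = Γ^k_{ji}):
Γ^r_{θ θ} = -r
Γ^θ_{r θ} = 1/r
Ricci tensor (R_{ij} = R^k_{ikj}): R_{rr} = 0, R_{rθ} = 0, R_{θθ} = 0
Inverse metric: g^{rr} = 1, g^{θθ} = 1/r^2
R = g^{ij} R_{ij} = (1)(0) + (1/r^2)(0) = 0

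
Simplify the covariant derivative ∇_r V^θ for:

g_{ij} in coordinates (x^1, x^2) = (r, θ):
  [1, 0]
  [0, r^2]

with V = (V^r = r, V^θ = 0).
Non-zero Christoffel symbols:
Γ^r_{θ θ} = -r
Γ^θ_{r θ} = 1/r
∇_r V^θ = ∂_r V^θ + Γ^θ_{r j} V^j
  = (0) + (0)(r) + (1/r)(0)
  = 0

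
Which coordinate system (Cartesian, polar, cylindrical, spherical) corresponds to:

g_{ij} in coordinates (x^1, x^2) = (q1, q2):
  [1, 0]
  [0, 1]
All components are constant and the metric is the identity, i.e. orthonormal rectilinear coordinates.
Cartesian (2D) coordinates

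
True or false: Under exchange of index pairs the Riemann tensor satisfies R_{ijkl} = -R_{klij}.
The pair-exchange symmetry has a plus sign: R_{ijkl} = +R_{klij}.
False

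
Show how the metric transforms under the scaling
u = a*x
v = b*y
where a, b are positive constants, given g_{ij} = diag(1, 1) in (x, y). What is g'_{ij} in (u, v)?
Invert the transformation: x = u/a, y = v/b
g'_{ij} = (∂x^k/∂x'^i)(∂x^l/∂x'^j) g_{kl}; with g_{kl} = δ_{kl} this is Σ_k (∂x^k/∂x'^i)(∂x^k/∂x'^j).
Jacobian: ∂x/∂u = 1/a, ∂x/∂v = 0, ∂y/∂u = 0, ∂y/∂v = 1/b
g'_{uu} = (1/a)(1/a) + (0)(0) = 1/a^2
g'_{uv} = (1/a)(0) + (0)(1/b) = 0
g'_{vv} = (0)(0) + (1/b)(1/b) = 1/b^2
g'_{ij} = diag(1/a^2, 1/b^2)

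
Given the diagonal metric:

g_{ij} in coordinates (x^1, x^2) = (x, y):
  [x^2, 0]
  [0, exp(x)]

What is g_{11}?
With x^1 = x, x^2 = y, g_{11} = g_{xx} is the row-1, column-1 entry of the matrix.
g_{11} = x^2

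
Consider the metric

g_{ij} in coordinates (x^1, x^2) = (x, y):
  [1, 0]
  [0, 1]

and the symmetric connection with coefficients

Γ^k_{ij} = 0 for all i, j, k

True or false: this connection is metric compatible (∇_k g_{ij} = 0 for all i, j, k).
Using ∇_k g_{ij} = ∂_k g_{ij} - Γ^m_{ki} g_{mj} - Γ^m_{kj} g_{im}:
e.g. ∇_x g_{xx} = (0) - (0) - (0) = 0
Every component ∇_k g_{ij} vanishes: the connection is metric compatible.
True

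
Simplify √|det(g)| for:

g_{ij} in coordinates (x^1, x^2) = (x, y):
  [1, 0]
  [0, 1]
det(g) = 1
√|det(g)| = 1
Volume element: dV = 1 dx dy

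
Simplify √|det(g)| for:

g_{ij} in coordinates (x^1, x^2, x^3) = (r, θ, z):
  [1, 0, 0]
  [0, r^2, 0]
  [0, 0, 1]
det(g) = r^2
√|det(g)| = r
Volume element: dV = r dr dθ dz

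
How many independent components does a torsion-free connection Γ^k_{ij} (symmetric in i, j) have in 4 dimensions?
Γ^k_{ij} has n choices for the upper index and n(n+1)/2 independent symmetric lower index pairs.
Total = 4 × 4×5/2 = 4 × 10 = 40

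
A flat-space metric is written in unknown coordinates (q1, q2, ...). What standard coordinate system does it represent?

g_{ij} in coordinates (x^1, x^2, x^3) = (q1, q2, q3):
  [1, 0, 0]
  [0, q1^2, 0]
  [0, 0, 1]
The line element ds^2 = dq1^2 + q1^2 dq2^2 + dq3^2 is dr^2 + r^2 dθ^2 + dz^2 with q1 = r, q2 = θ, q3 = z.
cylindrical coordinates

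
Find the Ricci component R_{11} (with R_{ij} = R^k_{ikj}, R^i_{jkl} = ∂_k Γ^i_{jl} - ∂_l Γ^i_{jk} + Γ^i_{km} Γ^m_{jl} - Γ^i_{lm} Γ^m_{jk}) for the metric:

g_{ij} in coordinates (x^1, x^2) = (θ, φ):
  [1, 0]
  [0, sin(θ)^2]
Non-zero Christoffel symbols (Γ^k_{ij} = Γ^k_{ji}):
Γ^θ_{φ φ} = -sin(2*θ)/2
Γ^φ_{θ φ} = 1/tan(θ)
R^θ_{θ θ θ} = 0 (a repeated index in an antisymmetric pair)
R^φ_{θ φ θ} = ∂_φ Γ^φ_{θ θ} - ∂_θ Γ^φ_{θ φ} + Γ^φ_{φ m} Γ^m_{θ θ} - Γ^φ_{θ m} Γ^m_{θ φ}
  = (0) - (-1/sin(θ)^2) + (0) - (1/tan(θ)^2) = 1
R_{θθ} = R^θ_{θ θ θ} + R^φ_{θ φ θ} = (0) + (1) = 1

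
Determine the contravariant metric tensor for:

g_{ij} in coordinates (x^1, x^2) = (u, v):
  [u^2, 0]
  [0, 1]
The metric is diagonal, so g^{ij} is diagonal with entries 1/g_{ii}: diag(1/(u^2), 1).
g^{ij}:
  [1/u^2, 0]
  [0, 1]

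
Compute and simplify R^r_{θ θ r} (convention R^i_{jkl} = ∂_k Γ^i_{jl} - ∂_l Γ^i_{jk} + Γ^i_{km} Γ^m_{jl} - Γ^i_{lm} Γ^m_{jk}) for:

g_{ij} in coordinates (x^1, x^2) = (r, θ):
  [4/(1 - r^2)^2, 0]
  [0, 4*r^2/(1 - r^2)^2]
Non-zero Christoffel symbols (Γ^k_{ij} = Γ^k_{ji}):
Γ^r_{r r} = 2*r/(1 - r^2)
Γ^r_{θ θ} = (r^3 + r)/(r^2 - 1)
Γ^θ_{r θ} = (-r^2 - 1)/(r^3 - r)
R^r_{θ θ r} = ∂_θ Γ^r_{θ r} - ∂_r Γ^r_{θ θ} + Γ^r_{θ m} Γ^m_{θ r} - Γ^r_{r m} Γ^m_{θ θ}
  = (0) - ((r^4 - 4*r^2 - 1)/(r^2 - 1)^2) + (-(r^2 + 1)^2/(r^2 - 1)^2) - (-2*r^2*(r^2 + 1)/(r^2 - 1)^2) = 4*r^2/(r^2 - 1)^2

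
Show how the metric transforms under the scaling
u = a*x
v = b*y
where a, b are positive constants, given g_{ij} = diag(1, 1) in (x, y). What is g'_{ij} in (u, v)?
Invert the transformation: x = u/a, y = v/b
g'_{ij} = (∂x^k/∂x'^i)(∂x^l/∂x'^j) g_{kl}; with g_{kl} = δ_{kl} this is Σ_k (∂x^k/∂x'^i)(∂x^k/∂x'^j).
Jacobian: ∂x/∂u = 1/a, ∂x/∂v = 0, ∂y/∂u = 0, ∂y/∂v = 1/b
g'_{uu} = (1/a)(1/a) + (0)(0) = 1/a^2
g'_{uv} = (1/a)(0) + (0)(1/b) = 0
g'_{vv} = (0)(0) + (1/b)(1/b) = 1/b^2
g'_{ij} = diag(1/a^2, 1/b^2)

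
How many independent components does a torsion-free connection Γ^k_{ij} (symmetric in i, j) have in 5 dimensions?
Γ^k_{ij} has n choices for the upper index and n(n+1)/2 independent symmetric lower index pairs.
Total = 5 × 5×6/2 = 5 × 15 = 75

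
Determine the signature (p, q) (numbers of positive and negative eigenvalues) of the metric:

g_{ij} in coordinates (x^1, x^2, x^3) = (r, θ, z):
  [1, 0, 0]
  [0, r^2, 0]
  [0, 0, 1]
The metric is diagonal, so its eigenvalues are the diagonal entries: 1, r^2, 1 (at a generic point, where coordinate-dependent entries are positive).
3 positive, 0 negative.
(3, 0) - Riemannian (positive definite)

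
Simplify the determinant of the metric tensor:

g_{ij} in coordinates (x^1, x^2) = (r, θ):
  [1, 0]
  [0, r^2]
For a 2×2 metric: det(g) = g_{11}·g_{22} - g_{12}·g_{21}
= (1)·(r^2) - (0)·(0)
= r^2 - 0
det(g) = r^2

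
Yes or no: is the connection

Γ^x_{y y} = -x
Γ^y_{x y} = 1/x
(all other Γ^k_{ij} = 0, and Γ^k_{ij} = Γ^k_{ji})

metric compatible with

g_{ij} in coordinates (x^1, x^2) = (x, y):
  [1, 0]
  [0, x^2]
Using ∇_k g_{ij} = ∂_k g_{ij} - Γ^m_{ki} g_{mj} - Γ^m_{kj} g_{im}:
e.g. ∇_x g_{yy} = (2*x) - (x) - (x) = 0
Every component ∇_k g_{ij} vanishes: the connection is metric compatible.
Yes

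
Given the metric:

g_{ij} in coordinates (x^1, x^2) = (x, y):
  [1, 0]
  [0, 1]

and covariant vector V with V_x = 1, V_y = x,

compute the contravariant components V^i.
Inverse metric (diagonal): g^{xx} = 1, g^{yy} = 1
V^i = g^{ij} V_j:
V^x = (1)(1) + (0)(x) = 1
V^y = (0)(1) + (1)(x) = x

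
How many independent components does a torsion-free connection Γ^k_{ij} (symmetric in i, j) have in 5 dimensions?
Γ^k_{ij} has n choices for the upper index and n(n+1)/2 independent symmetric lower index pairs.
Total = 5 × 5×6/2 = 5 × 15 = 75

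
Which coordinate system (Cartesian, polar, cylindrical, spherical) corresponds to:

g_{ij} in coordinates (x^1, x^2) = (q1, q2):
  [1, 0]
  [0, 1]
All components are constant and the metric is the identity, i.e. orthonormal rectilinear coordinates.
Cartesian (2D) coordinates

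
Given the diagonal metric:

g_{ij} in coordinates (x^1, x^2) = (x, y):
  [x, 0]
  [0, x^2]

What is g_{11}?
With x^1 = x, x^2 = y, g_{11} = g_{xx} is the row-1, column-1 entry of the matrix.
g_{11} = x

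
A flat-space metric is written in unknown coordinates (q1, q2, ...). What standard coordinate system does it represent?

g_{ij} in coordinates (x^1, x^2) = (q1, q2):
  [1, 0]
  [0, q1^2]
The line element ds^2 = dq1^2 + q1^2 dq2^2 is dr^2 + r^2 dθ^2 with q1 = r, q2 = θ.
polar coordinates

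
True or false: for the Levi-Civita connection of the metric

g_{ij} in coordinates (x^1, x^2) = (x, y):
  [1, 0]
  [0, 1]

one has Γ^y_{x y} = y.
Γ^y_{x y} = (1/2) g^{yy} (∂_x g_{yy} + ∂_y g_{yx} - ∂_y g_{xy}) = (1/2)(1)((0) + (0) - (0)) = 0
This differs from the proposed value y.
False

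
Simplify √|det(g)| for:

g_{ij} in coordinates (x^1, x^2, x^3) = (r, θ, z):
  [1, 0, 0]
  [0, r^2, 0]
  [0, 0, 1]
det(g) = r^2
√|det(g)| = r
Volume element: dV = r dr dθ dz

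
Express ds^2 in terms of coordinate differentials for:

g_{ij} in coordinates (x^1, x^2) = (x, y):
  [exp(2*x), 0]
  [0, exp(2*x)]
ds^2 = g_{ij} dx^i dx^j; only the non-zero components contribute.
ds^2 = exp(2*x) dx^2 + exp(2*x) dy^2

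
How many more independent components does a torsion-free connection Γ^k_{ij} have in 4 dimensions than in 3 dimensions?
Independent components in n dimensions: n × n(n+1)/2 = n^2(n+1)/2.
4D: 4 × 10 = 40
3D: 3 × 6 = 18
Difference = 40 - 18 = 22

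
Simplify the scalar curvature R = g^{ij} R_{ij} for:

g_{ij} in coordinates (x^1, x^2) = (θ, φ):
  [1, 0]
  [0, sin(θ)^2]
Non-zero Christoffel symbols (Γ^k_{ij} = Γ^k_{ji}):
Γ^θ_{φ φ} = -sin(2*θ)/2
Γ^φ_{θ φ} = 1/tan(θ)
Ricci tensor (R_{ij} = R^k_{ikj}): R_{θθ} = 1, R_{θφ} = 0, R_{φφ} = sin(θ)^2
Inverse metric: g^{θθ} = 1, g^{φφ} = 1/sin(θ)^2
R = g^{ij} R_{ij} = (1)(1) + (1/sin(θ)^2)(sin(θ)^2) = 2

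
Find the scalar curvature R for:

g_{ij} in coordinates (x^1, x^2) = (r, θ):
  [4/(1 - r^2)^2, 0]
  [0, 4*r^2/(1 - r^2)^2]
Non-zero Christoffel symbols (Γ^k_{ij} = Γ^k_{ji}):
Γ^r_{r r} = 2*r/(1 - r^2)
Γ^r_{θ θ} = (r^3 + r)/(r^2 - 1)
Γ^θ_{r θ} = (-r^2 - 1)/(r^3 - r)
Ricci tensor (R_{ij} = R^k_{ikj}): R_{rr} = -4/(r^2 - 1)^2, R_{rθ} = 0, R_{θθ} = -4*r^2/(r^2 - 1)^2
Inverse metric: g^{rr} = (1 - r^2)^2/4, g^{θθ} = (1 - r^2)^2/(4*r^2)
R = g^{ij} R_{ij} = ((1 - r^2)^2/4)(-4/(r^2 - 1)^2) + ((1 - r^2)^2/(4*r^2))(-4*r^2/(r^2 - 1)^2) = -2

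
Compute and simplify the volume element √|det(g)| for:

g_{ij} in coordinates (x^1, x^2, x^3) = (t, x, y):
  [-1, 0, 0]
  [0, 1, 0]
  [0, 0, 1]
det(g) = -1
√|det(g)| = 1
Volume element: dV = 1 dt dx dy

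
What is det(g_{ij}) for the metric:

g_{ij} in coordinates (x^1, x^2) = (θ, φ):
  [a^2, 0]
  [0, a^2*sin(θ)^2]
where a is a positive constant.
For a 2×2 metric: det(g) = g_{11}·g_{22} - g_{12}·g_{21}
= (a^2)·(a^2*sin(θ)^2) - (0)·(0)
= a^4*sin(θ)^2 - 0
det(g) = a^4*sin(θ)^2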